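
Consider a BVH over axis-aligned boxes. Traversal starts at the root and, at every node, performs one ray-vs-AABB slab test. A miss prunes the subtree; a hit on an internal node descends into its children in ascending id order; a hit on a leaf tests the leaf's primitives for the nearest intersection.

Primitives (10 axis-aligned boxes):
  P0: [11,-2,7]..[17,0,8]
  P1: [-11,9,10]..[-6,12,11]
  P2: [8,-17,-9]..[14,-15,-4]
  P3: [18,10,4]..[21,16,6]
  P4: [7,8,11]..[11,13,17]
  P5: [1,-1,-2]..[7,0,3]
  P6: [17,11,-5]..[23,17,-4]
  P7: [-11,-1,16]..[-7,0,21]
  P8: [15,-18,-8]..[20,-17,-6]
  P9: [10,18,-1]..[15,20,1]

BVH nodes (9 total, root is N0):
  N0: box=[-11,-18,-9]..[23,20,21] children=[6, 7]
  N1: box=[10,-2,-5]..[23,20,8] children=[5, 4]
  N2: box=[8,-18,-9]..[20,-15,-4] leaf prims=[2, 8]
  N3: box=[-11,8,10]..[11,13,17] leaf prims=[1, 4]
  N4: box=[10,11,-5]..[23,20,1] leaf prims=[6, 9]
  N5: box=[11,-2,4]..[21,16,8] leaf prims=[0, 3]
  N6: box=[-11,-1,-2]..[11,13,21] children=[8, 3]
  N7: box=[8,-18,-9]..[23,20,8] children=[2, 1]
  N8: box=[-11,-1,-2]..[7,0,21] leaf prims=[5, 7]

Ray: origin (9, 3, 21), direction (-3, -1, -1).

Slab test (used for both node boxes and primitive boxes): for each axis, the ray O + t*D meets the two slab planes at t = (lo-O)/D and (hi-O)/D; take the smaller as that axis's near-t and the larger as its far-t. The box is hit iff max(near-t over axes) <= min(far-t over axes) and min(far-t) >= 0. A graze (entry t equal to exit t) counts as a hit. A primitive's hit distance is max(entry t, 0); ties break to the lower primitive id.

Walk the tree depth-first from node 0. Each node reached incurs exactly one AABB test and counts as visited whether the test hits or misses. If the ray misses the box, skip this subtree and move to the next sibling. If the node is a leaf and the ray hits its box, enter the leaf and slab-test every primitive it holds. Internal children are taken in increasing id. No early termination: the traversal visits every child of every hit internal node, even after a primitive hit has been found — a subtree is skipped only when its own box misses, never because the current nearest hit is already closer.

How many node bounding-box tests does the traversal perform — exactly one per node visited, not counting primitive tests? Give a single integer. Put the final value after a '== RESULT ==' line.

Walk:
N0 x:[-14/3,20/3] y:[-17,21] z:[0,30] -> hit [0,20/3], descend [6, 7]
  N6 x:[-2/3,20/3] y:[-10,4] z:[0,23] -> hit [0,4], descend [3, 8]
    N3 x:[-2/3,20/3] y:[-10,-5] z:[4,11] -> miss, prune
    N8 x:[2/3,20/3] y:[3,4] z:[0,23] -> hit [3,4] leaf, test {P5(miss), P7(miss)}
  N7 x:[-14/3,1/3] y:[-17,21] z:[13,30] -> miss, prune

Visited [0, 6, 3, 8, 7]. Tests: 5 box, 1 leaf. Nearest: miss.

== RESULT ==
5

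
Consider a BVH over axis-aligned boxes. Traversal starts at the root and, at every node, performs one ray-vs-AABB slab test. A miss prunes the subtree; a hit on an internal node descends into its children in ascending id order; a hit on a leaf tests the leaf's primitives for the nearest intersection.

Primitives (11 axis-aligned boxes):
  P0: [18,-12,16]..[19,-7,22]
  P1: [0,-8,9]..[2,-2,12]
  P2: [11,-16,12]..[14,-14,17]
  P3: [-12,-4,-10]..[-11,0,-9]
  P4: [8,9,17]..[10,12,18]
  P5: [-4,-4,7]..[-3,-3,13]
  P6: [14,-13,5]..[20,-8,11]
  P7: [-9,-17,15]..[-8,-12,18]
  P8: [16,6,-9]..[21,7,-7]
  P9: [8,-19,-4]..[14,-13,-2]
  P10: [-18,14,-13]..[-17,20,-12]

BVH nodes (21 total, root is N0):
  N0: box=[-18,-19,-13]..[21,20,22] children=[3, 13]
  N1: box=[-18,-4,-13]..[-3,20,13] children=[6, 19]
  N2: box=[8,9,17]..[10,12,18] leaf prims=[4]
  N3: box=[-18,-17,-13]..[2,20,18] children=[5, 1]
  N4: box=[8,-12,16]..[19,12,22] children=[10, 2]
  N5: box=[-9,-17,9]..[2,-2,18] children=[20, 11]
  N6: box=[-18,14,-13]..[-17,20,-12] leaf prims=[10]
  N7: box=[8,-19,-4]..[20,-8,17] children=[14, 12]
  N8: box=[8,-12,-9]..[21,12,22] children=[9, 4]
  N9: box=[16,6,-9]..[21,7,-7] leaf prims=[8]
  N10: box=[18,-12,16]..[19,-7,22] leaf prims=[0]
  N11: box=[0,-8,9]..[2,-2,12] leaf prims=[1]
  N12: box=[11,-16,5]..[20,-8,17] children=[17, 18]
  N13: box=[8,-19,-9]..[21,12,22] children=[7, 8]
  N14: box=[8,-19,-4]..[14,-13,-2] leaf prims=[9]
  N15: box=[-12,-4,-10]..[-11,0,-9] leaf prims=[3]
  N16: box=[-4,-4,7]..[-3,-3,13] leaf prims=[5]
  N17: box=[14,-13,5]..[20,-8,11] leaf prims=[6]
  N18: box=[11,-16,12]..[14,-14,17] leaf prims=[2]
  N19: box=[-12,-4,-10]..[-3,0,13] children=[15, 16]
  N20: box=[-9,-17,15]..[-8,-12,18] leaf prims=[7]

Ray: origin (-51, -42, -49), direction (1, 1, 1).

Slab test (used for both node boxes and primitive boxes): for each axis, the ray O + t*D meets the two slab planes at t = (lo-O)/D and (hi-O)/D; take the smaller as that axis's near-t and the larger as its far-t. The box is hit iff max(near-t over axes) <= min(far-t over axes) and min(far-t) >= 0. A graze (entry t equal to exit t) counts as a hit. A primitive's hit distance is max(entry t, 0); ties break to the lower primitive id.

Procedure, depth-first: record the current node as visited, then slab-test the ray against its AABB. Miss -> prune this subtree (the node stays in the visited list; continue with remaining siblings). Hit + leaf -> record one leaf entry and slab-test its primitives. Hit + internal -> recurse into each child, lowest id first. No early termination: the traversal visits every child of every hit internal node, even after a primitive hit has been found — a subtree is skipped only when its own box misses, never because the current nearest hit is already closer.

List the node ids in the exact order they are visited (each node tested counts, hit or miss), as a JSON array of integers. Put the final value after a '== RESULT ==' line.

Trace the traversal:
N0 x:[33,72] y:[23,62] z:[36,71] -> hit [36,62], descend [3, 13]
  N3 x:[33,53] y:[25,62] z:[36,67] -> hit [36,53], descend [1, 5]
    N1 x:[33,48] y:[38,62] z:[36,62] -> hit [38,48], descend [6, 19]
      N6 x:[33,34] y:[56,62] z:[36,37] -> miss, prune
      N19 x:[39,48] y:[38,42] z:[39,62] -> hit [39,42], descend [15, 16]
        N15 x:[39,40] y:[38,42] z:[39,40] -> hit [39,40] leaf, test {P3@t=39}
        N16 x:[47,48] y:[38,39] z:[56,62] -> miss, prune
    N5 x:[42,53] y:[25,40] z:[58,67] -> miss, prune
  N13 x:[59,72] y:[23,54] z:[40,71] -> miss, prune

Visited [0, 3, 1, 6, 19, 15, 16, 5, 13]. Tests: 9 box, 1 leaf. Nearest: P3.

== RESULT ==
[0, 3, 1, 6, 19, 15, 16, 5, 13]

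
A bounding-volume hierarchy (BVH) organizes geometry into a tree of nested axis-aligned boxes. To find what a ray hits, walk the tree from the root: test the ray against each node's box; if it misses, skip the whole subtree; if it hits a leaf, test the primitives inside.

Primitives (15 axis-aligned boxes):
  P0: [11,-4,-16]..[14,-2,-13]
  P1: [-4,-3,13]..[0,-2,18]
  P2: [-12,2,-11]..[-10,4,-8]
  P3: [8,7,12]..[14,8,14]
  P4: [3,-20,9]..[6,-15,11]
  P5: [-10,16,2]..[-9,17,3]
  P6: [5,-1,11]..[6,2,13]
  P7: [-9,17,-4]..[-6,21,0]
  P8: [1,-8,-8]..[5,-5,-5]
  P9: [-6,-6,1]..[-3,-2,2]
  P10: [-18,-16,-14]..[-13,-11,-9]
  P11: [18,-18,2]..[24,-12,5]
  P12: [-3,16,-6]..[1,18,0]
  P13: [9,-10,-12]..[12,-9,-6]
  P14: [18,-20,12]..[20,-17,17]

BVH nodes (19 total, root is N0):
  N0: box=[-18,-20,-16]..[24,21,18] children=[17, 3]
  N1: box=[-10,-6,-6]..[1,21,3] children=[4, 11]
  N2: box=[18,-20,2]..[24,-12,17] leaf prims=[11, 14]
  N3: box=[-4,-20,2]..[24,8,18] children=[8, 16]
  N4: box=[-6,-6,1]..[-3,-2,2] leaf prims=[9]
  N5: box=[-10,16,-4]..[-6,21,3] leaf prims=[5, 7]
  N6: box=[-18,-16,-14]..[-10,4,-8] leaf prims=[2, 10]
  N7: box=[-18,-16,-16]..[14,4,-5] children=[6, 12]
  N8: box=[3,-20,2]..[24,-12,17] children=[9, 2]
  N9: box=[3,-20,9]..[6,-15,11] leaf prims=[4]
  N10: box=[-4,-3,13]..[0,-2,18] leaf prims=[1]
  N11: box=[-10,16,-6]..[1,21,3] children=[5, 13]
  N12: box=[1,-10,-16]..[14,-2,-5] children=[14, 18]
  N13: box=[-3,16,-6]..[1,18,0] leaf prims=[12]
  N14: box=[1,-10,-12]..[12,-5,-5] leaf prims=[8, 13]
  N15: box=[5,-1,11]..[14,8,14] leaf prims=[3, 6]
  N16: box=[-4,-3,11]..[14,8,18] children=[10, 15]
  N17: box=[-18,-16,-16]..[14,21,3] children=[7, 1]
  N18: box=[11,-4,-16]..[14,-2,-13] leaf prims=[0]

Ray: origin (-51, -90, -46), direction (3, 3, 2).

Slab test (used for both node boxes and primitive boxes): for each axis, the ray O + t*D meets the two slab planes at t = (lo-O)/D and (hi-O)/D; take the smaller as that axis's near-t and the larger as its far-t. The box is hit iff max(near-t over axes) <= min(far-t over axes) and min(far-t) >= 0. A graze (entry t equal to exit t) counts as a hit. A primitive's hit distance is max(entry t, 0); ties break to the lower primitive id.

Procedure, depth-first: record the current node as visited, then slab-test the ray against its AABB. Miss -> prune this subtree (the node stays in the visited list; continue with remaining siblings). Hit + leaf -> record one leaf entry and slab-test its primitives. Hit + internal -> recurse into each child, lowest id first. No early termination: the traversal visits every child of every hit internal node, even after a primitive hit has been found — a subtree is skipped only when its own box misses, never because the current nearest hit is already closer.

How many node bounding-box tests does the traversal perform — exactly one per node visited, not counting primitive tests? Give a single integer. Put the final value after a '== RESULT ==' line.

Traverse from the root:
N0 x:[11,25] y:[70/3,37] z:[15,32] -> hit [70/3,25], descend [3, 17]
  N3 x:[47/3,25] y:[70/3,98/3] z:[24,32] -> hit [24,25], descend [8, 16]
    N8 x:[18,25] y:[70/3,26] z:[24,63/2] -> hit [24,25], descend [2, 9]
      N2 x:[23,25] y:[70/3,26] z:[24,63/2] -> hit [24,25] leaf, test {P11@t=24, P14(miss)}
      N9 x:[18,19] y:[70/3,25] z:[55/2,57/2] -> miss, prune
    N16 x:[47/3,65/3] y:[29,98/3] z:[57/2,32] -> miss, prune
  N17 x:[11,65/3] y:[74/3,37] z:[15,49/2] -> miss, prune

7 AABB tests over nodes [0, 3, 8, 2, 9, 16, 17]; 1 leaf entered; closest P11.

== RESULT ==
7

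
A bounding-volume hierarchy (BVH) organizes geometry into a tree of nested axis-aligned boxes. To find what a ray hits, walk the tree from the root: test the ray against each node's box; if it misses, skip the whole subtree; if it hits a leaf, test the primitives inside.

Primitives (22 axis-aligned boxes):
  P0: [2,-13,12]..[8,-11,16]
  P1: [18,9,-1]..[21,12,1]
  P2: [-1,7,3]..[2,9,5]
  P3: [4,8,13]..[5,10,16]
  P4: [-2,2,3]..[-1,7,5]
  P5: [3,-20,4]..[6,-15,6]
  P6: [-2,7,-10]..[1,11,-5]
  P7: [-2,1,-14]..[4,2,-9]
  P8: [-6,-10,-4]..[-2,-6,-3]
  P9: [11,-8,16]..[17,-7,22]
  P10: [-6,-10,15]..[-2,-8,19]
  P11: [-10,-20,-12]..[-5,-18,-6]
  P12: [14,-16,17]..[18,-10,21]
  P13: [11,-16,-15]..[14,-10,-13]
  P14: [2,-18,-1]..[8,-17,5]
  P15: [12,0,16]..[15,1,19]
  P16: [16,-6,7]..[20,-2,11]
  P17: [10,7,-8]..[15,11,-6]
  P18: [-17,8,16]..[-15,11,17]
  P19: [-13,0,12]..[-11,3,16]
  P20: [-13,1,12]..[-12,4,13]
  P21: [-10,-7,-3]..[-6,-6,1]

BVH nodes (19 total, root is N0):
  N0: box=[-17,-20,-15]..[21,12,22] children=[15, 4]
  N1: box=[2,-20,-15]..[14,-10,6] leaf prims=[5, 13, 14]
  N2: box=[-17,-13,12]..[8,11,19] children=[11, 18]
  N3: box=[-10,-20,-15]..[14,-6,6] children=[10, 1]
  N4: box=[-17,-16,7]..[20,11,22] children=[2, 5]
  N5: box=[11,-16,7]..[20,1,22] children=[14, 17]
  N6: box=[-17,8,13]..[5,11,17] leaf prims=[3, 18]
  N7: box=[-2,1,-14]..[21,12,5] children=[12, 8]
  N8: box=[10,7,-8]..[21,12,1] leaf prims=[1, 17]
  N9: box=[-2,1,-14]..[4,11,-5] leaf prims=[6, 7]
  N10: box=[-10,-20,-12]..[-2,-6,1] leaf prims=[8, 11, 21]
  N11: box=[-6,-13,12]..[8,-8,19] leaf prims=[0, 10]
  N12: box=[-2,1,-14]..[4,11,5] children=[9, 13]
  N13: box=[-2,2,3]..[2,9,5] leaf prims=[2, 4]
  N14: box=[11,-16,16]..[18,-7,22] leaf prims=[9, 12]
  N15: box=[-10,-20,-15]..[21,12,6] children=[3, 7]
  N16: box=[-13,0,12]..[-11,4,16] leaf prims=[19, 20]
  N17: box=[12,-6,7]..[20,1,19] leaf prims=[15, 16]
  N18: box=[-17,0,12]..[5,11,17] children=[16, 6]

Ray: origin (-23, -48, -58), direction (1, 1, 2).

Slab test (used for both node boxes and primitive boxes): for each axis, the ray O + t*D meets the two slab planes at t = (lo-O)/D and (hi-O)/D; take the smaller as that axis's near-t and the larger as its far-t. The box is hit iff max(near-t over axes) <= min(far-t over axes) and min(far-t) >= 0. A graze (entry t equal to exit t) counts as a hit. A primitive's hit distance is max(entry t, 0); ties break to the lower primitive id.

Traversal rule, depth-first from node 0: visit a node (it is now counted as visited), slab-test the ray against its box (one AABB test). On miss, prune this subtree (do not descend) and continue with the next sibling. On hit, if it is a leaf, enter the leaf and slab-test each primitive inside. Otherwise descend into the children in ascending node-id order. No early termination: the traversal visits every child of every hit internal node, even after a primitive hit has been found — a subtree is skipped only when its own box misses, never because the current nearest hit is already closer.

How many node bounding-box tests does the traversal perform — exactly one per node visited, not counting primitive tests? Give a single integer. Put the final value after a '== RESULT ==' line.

Trace the traversal:
N0 x:[6,44] y:[28,60] z:[43/2,40] -> hit [28,40], descend [4, 15]
  N4 x:[6,43] y:[32,59] z:[65/2,40] -> hit [65/2,40], descend [2, 5]
    N2 x:[6,31] y:[35,59] z:[35,77/2] -> miss, prune
    N5 x:[34,43] y:[32,49] z:[65/2,40] -> hit [34,40], descend [14, 17]
      N14 x:[34,41] y:[32,41] z:[37,40] -> hit [37,40] leaf, test {P9@t=40, P12@t=75/2}
      N17 x:[35,43] y:[42,49] z:[65/2,77/2] -> miss, prune
  N15 x:[13,44] y:[28,60] z:[43/2,32] -> hit [28,32], descend [3, 7]
    N3 x:[13,37] y:[28,42] z:[43/2,32] -> hit [28,32], descend [1, 10]
      N1 x:[25,37] y:[28,38] z:[43/2,32] -> hit [28,32] leaf, test {P5(miss), P13(miss), P14@t=30}
      N10 x:[13,21] y:[28,42] z:[23,59/2] -> miss, prune
    N7 x:[21,44] y:[49,60] z:[22,63/2] -> miss, prune

Summary -> nodes [0, 4, 2, 5, 14, 17, 15, 3, 1, 10, 7]; box-tests=11; leaf-entries=2; first=P14

== RESULT ==
11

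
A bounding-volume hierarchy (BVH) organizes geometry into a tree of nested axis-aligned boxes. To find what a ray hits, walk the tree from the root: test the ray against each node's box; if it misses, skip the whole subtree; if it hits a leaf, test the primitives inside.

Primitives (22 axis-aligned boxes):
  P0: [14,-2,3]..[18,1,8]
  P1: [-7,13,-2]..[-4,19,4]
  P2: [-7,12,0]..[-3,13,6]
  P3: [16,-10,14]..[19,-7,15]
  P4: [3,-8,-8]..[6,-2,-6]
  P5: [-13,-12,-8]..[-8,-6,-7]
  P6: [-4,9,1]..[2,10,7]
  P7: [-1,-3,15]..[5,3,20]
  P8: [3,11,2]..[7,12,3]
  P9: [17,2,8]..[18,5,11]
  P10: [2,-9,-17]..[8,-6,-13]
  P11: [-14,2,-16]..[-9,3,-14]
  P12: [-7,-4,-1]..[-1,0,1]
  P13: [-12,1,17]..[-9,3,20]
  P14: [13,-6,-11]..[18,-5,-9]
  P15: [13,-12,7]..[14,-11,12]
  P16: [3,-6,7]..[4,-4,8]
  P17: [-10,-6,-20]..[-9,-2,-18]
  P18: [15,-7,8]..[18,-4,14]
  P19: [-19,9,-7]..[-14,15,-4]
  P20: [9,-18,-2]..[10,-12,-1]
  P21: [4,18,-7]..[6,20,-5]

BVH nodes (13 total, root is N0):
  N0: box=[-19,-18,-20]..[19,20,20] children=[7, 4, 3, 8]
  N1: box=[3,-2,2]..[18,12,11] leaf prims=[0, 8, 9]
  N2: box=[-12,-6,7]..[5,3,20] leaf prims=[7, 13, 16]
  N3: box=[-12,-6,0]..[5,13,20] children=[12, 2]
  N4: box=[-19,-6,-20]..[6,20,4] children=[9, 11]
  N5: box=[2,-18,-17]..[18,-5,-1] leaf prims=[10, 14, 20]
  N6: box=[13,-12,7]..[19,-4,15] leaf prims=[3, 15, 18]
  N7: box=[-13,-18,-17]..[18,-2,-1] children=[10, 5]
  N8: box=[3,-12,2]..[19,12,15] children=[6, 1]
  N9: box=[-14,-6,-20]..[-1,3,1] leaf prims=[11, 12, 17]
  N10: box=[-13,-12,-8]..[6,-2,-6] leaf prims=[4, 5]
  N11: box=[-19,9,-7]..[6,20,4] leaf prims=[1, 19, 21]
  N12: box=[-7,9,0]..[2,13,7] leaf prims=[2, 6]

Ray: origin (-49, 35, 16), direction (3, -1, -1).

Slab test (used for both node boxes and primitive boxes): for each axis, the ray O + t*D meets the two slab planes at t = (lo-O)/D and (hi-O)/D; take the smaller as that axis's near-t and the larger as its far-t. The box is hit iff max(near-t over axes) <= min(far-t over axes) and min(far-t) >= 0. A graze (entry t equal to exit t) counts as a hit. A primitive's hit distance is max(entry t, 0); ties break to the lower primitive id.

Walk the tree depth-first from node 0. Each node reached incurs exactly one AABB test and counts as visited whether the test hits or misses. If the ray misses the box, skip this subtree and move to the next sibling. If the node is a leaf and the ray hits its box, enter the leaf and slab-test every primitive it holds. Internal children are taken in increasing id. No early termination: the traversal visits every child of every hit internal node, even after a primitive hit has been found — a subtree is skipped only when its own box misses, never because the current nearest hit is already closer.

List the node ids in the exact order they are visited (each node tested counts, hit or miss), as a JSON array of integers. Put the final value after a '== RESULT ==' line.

Trace the traversal:
N0 x:[10,68/3] y:[15,53] z:[-4,36] -> hit [15,68/3], descend [3, 4, 7, 8]
  N3 x:[37/3,18] y:[22,41] z:[-4,16] -> miss, prune
  N4 x:[10,55/3] y:[15,41] z:[12,36] -> hit [15,55/3], descend [9, 11]
    N9 x:[35/3,16] y:[32,41] z:[15,36] -> miss, prune
    N11 x:[10,55/3] y:[15,26] z:[12,23] -> hit [15,55/3] leaf, test {P1(miss), P19(miss), P21(miss)}
  N7 x:[12,67/3] y:[37,53] z:[17,33] -> miss, prune
  N8 x:[52/3,68/3] y:[23,47] z:[1,14] -> miss, prune

Visited [0, 3, 4, 9, 11, 7, 8]. Tests: 7 box, 1 leaf. Nearest: miss.

== RESULT ==
[0, 3, 4, 9, 11, 7, 8]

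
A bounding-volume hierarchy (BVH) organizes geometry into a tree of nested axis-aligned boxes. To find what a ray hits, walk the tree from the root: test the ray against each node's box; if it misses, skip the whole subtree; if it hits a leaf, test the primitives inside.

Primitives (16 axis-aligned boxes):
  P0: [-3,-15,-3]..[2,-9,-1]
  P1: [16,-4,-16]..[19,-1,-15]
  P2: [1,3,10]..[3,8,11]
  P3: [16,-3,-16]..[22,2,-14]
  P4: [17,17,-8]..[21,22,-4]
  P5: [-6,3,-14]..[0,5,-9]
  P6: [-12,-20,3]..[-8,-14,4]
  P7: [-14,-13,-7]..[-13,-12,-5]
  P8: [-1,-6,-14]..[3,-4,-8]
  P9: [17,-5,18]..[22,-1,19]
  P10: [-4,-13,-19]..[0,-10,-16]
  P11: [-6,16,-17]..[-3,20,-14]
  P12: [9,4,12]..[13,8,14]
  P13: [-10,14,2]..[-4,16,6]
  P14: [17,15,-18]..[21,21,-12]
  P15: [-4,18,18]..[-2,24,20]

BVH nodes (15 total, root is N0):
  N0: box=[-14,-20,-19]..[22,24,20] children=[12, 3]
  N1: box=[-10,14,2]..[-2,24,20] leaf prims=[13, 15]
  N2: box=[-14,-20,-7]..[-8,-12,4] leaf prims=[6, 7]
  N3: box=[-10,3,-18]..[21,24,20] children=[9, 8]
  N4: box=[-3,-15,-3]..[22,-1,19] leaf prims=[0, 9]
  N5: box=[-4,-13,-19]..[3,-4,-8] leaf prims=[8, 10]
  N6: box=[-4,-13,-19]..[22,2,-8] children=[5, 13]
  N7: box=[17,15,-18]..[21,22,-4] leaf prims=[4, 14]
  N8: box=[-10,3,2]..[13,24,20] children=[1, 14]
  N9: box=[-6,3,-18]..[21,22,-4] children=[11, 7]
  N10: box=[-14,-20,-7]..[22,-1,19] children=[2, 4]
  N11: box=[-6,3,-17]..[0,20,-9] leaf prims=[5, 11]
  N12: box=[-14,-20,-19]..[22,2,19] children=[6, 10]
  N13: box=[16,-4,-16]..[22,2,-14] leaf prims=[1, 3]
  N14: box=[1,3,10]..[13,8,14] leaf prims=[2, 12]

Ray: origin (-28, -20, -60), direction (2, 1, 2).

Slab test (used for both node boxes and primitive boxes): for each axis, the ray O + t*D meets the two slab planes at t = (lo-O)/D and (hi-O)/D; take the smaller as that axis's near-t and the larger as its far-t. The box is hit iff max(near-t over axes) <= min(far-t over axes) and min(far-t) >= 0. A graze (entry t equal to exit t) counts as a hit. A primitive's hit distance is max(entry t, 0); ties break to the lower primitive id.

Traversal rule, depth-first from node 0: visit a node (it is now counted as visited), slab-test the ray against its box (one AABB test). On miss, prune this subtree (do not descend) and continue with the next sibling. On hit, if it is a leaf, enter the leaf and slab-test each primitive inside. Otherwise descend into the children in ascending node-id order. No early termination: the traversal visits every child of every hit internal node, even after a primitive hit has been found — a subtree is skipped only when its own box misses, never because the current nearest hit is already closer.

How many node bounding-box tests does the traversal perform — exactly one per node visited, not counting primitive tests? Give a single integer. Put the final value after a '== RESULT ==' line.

Traverse from the root:
N0 x:[7,25] y:[0,44] z:[41/2,40] -> hit [41/2,25], descend [3, 12]
  N3 x:[9,49/2] y:[23,44] z:[21,40] -> hit [23,49/2], descend [8, 9]
    N8 x:[9,41/2] y:[23,44] z:[31,40] -> miss, prune
    N9 x:[11,49/2] y:[23,42] z:[21,28] -> hit [23,49/2], descend [7, 11]
      N7 x:[45/2,49/2] y:[35,42] z:[21,28] -> miss, prune
      N11 x:[11,14] y:[23,40] z:[43/2,51/2] -> miss, prune
  N12 x:[7,25] y:[0,22] z:[41/2,79/2] -> hit [41/2,22], descend [6, 10]
    N6 x:[12,25] y:[7,22] z:[41/2,26] -> hit [41/2,22], descend [5, 13]
      N5 x:[12,31/2] y:[7,16] z:[41/2,26] -> miss, prune
      N13 x:[22,25] y:[16,22] z:[22,23] -> hit [22,22] leaf, test {P1(miss), P3@t=22}
    N10 x:[7,25] y:[0,19] z:[53/2,79/2] -> miss, prune

Summary -> nodes [0, 3, 8, 9, 7, 11, 12, 6, 5, 13, 10]; box-tests=11; leaf-entries=1; first=P3

== RESULT ==
11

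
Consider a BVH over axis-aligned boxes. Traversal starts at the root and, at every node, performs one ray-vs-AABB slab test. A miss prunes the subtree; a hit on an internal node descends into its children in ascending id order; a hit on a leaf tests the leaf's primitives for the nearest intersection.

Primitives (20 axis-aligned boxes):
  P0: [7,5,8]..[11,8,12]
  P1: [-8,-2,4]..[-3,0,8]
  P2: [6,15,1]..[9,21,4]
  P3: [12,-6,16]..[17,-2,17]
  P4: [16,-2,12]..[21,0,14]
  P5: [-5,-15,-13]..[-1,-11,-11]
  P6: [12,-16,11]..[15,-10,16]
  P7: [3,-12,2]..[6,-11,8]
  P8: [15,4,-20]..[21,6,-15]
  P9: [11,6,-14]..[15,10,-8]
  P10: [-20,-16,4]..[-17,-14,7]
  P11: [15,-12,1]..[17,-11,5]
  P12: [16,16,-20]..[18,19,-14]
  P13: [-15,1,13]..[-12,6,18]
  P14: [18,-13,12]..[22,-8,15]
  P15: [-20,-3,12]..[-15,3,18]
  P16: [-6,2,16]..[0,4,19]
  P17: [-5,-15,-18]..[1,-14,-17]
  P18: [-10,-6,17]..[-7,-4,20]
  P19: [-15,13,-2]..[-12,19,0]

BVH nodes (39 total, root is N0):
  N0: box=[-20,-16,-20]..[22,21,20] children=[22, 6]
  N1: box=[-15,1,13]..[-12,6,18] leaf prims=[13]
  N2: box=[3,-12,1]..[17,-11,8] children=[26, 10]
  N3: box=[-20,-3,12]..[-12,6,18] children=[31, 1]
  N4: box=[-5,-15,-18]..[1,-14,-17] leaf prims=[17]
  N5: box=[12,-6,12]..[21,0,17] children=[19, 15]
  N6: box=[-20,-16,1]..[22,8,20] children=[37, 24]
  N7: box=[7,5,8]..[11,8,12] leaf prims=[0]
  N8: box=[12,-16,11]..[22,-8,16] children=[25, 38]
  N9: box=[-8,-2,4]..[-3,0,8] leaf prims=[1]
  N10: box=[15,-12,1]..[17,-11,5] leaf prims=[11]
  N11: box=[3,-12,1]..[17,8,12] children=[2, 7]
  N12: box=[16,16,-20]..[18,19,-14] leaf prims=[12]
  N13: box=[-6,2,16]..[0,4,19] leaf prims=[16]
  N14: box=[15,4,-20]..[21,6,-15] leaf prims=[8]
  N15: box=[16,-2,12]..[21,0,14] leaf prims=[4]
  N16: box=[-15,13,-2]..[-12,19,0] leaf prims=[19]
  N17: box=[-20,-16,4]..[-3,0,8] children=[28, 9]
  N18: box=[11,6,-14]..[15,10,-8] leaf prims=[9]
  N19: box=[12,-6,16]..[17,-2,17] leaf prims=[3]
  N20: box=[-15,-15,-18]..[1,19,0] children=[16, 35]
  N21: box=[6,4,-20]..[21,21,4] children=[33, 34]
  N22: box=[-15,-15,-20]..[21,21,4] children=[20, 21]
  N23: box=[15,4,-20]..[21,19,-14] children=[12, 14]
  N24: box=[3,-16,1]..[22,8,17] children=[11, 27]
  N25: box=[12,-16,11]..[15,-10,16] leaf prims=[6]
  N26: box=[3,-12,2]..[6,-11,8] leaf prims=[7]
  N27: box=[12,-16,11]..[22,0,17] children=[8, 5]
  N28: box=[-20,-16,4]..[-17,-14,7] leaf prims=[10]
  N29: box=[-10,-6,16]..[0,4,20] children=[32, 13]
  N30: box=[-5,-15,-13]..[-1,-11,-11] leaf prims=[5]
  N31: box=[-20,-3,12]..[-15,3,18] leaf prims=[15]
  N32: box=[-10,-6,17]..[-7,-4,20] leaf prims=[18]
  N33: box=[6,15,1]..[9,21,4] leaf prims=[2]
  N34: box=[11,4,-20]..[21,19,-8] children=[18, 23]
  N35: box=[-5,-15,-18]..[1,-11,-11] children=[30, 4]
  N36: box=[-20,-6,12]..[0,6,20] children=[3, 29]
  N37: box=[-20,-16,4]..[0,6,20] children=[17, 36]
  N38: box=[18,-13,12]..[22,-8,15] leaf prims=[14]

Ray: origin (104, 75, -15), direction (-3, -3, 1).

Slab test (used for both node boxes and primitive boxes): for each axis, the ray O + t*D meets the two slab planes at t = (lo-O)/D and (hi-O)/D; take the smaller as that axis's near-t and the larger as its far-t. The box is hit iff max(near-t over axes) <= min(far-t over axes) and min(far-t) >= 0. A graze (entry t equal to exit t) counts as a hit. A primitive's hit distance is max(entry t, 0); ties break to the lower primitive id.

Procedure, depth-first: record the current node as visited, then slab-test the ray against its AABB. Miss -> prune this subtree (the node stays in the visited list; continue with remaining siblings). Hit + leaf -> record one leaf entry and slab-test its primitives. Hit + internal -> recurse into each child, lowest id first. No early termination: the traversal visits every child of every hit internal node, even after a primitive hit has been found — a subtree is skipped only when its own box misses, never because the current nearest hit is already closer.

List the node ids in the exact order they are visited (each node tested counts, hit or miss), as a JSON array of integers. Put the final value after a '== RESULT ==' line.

Trace the traversal:
N0 x:[82/3,124/3] y:[18,91/3] z:[-5,35] -> hit [82/3,91/3], descend [6, 22]
  N6 x:[82/3,124/3] y:[67/3,91/3] z:[16,35] -> hit [82/3,91/3], descend [24, 37]
    N24 x:[82/3,101/3] y:[67/3,91/3] z:[16,32] -> hit [82/3,91/3], descend [11, 27]
      N11 x:[29,101/3] y:[67/3,29] z:[16,27] -> miss, prune
      N27 x:[82/3,92/3] y:[25,91/3] z:[26,32] -> hit [82/3,91/3], descend [5, 8]
        N5 x:[83/3,92/3] y:[25,27] z:[27,32] -> miss, prune
        N8 x:[82/3,92/3] y:[83/3,91/3] z:[26,31] -> hit [83/3,91/3], descend [25, 38]
          N25 x:[89/3,92/3] y:[85/3,91/3] z:[26,31] -> hit [89/3,91/3] leaf, test {P6@t=89/3}
          N38 x:[82/3,86/3] y:[83/3,88/3] z:[27,30] -> hit [83/3,86/3] leaf, test {P14@t=83/3}
    N37 x:[104/3,124/3] y:[23,91/3] z:[19,35] -> miss, prune
  N22 x:[83/3,119/3] y:[18,30] z:[-5,19] -> miss, prune

Visited [0, 6, 24, 11, 27, 5, 8, 25, 38, 37, 22]. Tests: 11 box, 2 leaf. Nearest: P14.

== RESULT ==
[0, 6, 24, 11, 27, 5, 8, 25, 38, 37, 22]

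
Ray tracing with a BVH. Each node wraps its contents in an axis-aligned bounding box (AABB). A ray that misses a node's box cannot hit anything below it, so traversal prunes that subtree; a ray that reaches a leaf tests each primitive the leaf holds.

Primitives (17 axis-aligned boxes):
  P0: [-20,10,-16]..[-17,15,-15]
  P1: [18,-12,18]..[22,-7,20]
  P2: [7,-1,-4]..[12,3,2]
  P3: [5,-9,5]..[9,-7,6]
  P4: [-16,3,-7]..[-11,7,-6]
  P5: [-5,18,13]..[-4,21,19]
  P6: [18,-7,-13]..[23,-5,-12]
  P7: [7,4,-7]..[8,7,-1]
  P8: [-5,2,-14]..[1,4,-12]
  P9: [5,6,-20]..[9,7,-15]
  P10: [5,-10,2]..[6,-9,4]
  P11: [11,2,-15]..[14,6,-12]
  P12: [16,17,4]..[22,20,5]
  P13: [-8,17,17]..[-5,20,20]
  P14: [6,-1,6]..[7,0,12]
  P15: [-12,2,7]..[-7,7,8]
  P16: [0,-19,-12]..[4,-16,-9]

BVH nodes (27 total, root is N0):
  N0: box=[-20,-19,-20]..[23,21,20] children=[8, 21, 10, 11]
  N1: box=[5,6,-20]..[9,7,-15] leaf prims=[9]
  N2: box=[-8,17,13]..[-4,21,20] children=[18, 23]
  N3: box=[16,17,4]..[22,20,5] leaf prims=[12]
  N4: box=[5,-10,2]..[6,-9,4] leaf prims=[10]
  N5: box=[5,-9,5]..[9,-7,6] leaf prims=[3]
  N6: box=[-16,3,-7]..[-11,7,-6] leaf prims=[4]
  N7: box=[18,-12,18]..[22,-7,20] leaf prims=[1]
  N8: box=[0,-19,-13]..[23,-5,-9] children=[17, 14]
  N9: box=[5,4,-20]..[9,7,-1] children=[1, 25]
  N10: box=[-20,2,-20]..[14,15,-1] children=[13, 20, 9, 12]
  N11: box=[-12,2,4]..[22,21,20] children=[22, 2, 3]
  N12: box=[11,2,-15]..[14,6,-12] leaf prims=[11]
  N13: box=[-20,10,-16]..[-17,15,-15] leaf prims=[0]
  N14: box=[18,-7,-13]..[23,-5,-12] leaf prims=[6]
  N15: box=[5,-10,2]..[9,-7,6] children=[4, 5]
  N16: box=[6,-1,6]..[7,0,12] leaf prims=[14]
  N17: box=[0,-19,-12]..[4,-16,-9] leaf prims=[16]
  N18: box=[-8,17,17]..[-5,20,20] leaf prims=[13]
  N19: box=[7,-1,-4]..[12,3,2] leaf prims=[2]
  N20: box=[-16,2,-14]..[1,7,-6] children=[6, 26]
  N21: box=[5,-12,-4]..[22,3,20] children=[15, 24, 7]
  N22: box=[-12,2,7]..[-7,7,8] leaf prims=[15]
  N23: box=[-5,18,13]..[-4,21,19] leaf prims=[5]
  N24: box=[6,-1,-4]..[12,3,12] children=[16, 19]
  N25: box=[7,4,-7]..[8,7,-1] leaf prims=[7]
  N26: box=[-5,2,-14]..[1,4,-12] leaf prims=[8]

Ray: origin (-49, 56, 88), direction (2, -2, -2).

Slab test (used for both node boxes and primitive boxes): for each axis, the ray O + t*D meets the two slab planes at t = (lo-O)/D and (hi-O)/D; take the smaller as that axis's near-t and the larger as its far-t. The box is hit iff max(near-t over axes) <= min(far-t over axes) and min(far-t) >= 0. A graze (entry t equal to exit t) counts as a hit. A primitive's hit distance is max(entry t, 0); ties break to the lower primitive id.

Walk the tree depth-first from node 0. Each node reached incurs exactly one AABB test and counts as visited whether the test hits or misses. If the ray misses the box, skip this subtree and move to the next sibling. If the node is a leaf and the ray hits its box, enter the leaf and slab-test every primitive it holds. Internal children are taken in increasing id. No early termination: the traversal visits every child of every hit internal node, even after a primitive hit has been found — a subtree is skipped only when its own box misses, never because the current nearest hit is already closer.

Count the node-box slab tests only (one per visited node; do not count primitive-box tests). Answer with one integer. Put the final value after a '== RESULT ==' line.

Traverse from the root:
N0 x:[29/2,36] y:[35/2,75/2] z:[34,54] -> hit [34,36], descend [8, 10, 11, 21]
  N8 x:[49/2,36] y:[61/2,75/2] z:[97/2,101/2] -> miss, prune
  N10 x:[29/2,63/2] y:[41/2,27] z:[89/2,54] -> miss, prune
  N11 x:[37/2,71/2] y:[35/2,27] z:[34,42] -> miss, prune
  N21 x:[27,71/2] y:[53/2,34] z:[34,46] -> hit [34,34], descend [7, 15, 24]
    N7 x:[67/2,71/2] y:[63/2,34] z:[34,35] -> hit [34,34] leaf, test {P1@t=34}
    N15 x:[27,29] y:[63/2,33] z:[41,43] -> miss, prune
    N24 x:[55/2,61/2] y:[53/2,57/2] z:[38,46] -> miss, prune

order=[0, 8, 10, 11, 21, 7, 15, 24]  |boxes|=8  |leaves|=1  hit=P1

== RESULT ==
8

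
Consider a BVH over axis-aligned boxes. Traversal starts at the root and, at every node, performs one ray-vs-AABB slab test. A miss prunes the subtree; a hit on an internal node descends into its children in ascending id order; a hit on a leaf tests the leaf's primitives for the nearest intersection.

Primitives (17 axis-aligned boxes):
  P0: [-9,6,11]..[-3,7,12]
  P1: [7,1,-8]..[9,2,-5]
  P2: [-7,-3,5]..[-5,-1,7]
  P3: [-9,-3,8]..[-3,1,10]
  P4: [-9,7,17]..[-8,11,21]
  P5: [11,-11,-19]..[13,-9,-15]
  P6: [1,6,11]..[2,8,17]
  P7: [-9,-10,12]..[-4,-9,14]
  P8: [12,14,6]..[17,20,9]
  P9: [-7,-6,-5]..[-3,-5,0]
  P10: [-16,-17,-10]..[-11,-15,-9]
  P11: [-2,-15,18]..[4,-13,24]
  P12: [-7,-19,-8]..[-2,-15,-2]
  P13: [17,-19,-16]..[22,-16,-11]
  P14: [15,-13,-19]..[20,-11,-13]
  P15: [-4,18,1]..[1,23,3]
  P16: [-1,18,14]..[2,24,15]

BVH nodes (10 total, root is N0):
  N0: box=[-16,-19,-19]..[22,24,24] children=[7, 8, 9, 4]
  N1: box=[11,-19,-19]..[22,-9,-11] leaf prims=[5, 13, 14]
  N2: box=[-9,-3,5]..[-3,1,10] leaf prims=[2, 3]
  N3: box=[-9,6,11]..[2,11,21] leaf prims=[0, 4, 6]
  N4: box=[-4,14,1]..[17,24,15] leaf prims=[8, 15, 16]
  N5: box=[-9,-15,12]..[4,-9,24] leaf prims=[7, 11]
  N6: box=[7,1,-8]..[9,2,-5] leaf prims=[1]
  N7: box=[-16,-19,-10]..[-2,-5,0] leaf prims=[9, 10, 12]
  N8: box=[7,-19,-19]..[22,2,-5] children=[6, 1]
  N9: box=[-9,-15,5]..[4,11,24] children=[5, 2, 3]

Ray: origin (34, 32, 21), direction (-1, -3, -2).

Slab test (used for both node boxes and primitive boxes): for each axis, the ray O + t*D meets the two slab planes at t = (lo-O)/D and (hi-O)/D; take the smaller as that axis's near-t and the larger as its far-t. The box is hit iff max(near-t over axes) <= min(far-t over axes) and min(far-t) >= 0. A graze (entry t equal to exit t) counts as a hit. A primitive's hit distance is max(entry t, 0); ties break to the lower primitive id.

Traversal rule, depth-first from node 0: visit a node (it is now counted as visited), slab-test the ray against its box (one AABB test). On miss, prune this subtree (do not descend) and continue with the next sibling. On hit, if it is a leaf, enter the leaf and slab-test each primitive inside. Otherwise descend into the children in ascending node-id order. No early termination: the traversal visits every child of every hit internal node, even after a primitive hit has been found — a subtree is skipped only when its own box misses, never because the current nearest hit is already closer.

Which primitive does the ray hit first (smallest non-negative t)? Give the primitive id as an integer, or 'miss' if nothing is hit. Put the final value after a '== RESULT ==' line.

Trace the traversal:
N0 x:[12,50] y:[8/3,17] z:[-3/2,20] -> hit [12,17], descend [4, 7, 8, 9]
  N4 x:[17,38] y:[8/3,6] z:[3,10] -> miss, prune
  N7 x:[36,50] y:[37/3,17] z:[21/2,31/2] -> miss, prune
  N8 x:[12,27] y:[10,17] z:[13,20] -> hit [13,17], descend [1, 6]
    N1 x:[12,23] y:[41/3,17] z:[16,20] -> hit [16,17] leaf, test {P5(miss), P13@t=16, P14(miss)}
    N6 x:[25,27] y:[10,31/3] z:[13,29/2] -> miss, prune
  N9 x:[30,43] y:[7,47/3] z:[-3/2,8] -> miss, prune

order=[0, 4, 7, 8, 1, 6, 9]  |boxes|=7  |leaves|=1  hit=P13

== RESULT ==
13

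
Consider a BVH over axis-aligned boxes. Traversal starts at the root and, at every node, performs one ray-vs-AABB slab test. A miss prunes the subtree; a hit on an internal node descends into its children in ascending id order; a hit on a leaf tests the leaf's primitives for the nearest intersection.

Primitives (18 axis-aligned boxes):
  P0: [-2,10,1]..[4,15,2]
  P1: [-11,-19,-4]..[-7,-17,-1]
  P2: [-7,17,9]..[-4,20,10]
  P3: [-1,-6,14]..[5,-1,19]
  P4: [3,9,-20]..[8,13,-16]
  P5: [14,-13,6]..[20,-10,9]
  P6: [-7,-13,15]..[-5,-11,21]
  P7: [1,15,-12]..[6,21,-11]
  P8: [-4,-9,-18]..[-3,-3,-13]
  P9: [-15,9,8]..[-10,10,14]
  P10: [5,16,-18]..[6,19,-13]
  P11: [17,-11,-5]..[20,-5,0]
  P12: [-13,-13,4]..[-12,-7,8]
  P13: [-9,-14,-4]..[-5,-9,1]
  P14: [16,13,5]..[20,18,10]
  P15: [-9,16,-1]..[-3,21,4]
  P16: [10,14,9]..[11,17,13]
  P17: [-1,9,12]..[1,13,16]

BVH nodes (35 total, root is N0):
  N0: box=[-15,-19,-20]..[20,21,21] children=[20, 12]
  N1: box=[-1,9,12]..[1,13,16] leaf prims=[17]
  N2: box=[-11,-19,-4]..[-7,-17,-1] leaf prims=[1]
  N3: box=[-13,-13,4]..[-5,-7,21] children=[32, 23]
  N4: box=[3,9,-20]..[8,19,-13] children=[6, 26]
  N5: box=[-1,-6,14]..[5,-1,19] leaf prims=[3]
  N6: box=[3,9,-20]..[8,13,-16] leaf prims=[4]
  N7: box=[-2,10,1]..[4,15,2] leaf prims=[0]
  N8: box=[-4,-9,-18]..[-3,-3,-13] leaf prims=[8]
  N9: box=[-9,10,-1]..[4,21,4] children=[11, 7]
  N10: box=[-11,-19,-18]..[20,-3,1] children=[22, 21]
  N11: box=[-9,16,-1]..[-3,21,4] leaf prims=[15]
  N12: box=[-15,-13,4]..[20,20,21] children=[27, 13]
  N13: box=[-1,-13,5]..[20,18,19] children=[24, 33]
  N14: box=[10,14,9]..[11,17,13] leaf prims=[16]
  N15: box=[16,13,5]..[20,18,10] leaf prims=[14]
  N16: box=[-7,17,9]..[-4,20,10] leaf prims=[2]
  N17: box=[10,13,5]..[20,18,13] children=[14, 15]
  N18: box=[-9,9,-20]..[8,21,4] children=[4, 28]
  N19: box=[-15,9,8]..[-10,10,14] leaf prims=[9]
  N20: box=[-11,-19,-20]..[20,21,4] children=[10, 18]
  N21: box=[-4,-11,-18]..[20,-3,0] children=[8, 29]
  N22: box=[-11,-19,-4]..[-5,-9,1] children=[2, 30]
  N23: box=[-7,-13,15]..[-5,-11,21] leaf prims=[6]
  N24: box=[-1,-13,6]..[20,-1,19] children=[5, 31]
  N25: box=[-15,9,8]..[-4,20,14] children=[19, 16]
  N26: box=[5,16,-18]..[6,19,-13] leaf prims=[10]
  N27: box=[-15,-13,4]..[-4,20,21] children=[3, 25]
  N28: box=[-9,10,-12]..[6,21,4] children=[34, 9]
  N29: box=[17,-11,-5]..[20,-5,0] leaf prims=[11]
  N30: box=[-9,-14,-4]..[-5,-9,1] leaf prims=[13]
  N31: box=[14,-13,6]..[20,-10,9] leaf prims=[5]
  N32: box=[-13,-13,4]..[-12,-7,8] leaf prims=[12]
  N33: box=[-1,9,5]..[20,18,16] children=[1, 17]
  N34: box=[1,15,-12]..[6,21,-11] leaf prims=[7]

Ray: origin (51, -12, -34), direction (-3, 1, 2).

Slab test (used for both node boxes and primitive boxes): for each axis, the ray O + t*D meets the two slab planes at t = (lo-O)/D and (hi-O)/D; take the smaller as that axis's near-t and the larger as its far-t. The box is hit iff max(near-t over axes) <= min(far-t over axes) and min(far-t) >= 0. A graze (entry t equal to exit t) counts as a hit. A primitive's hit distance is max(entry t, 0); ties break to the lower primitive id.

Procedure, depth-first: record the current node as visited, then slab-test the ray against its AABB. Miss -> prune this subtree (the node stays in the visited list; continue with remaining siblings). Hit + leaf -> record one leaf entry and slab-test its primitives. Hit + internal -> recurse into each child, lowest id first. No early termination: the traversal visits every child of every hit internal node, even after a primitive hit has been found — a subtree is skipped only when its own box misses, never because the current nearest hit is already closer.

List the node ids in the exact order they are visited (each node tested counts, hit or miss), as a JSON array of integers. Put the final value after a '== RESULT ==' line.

Trace the traversal:
N0 x:[31/3,22] y:[-7,33] z:[7,55/2] -> hit [31/3,22], descend [12, 20]
  N12 x:[31/3,22] y:[-1,32] z:[19,55/2] -> hit [19,22], descend [13, 27]
    N13 x:[31/3,52/3] y:[-1,30] z:[39/2,53/2] -> miss, prune
    N27 x:[55/3,22] y:[-1,32] z:[19,55/2] -> hit [19,22], descend [3, 25]
      N3 x:[56/3,64/3] y:[-1,5] z:[19,55/2] -> miss, prune
      N25 x:[55/3,22] y:[21,32] z:[21,24] -> hit [21,22], descend [16, 19]
        N16 x:[55/3,58/3] y:[29,32] z:[43/2,22] -> miss, prune
        N19 x:[61/3,22] y:[21,22] z:[21,24] -> hit [21,22] leaf, test {P9@t=21}
  N20 x:[31/3,62/3] y:[-7,33] z:[7,19] -> hit [31/3,19], descend [10, 18]
    N10 x:[31/3,62/3] y:[-7,9] z:[8,35/2] -> miss, prune
    N18 x:[43/3,20] y:[21,33] z:[7,19] -> miss, prune

Visited [0, 12, 13, 27, 3, 25, 16, 19, 20, 10, 18]. Tests: 11 box, 1 leaf. Nearest: P9.

== RESULT ==
[0, 12, 13, 27, 3, 25, 16, 19, 20, 10, 18]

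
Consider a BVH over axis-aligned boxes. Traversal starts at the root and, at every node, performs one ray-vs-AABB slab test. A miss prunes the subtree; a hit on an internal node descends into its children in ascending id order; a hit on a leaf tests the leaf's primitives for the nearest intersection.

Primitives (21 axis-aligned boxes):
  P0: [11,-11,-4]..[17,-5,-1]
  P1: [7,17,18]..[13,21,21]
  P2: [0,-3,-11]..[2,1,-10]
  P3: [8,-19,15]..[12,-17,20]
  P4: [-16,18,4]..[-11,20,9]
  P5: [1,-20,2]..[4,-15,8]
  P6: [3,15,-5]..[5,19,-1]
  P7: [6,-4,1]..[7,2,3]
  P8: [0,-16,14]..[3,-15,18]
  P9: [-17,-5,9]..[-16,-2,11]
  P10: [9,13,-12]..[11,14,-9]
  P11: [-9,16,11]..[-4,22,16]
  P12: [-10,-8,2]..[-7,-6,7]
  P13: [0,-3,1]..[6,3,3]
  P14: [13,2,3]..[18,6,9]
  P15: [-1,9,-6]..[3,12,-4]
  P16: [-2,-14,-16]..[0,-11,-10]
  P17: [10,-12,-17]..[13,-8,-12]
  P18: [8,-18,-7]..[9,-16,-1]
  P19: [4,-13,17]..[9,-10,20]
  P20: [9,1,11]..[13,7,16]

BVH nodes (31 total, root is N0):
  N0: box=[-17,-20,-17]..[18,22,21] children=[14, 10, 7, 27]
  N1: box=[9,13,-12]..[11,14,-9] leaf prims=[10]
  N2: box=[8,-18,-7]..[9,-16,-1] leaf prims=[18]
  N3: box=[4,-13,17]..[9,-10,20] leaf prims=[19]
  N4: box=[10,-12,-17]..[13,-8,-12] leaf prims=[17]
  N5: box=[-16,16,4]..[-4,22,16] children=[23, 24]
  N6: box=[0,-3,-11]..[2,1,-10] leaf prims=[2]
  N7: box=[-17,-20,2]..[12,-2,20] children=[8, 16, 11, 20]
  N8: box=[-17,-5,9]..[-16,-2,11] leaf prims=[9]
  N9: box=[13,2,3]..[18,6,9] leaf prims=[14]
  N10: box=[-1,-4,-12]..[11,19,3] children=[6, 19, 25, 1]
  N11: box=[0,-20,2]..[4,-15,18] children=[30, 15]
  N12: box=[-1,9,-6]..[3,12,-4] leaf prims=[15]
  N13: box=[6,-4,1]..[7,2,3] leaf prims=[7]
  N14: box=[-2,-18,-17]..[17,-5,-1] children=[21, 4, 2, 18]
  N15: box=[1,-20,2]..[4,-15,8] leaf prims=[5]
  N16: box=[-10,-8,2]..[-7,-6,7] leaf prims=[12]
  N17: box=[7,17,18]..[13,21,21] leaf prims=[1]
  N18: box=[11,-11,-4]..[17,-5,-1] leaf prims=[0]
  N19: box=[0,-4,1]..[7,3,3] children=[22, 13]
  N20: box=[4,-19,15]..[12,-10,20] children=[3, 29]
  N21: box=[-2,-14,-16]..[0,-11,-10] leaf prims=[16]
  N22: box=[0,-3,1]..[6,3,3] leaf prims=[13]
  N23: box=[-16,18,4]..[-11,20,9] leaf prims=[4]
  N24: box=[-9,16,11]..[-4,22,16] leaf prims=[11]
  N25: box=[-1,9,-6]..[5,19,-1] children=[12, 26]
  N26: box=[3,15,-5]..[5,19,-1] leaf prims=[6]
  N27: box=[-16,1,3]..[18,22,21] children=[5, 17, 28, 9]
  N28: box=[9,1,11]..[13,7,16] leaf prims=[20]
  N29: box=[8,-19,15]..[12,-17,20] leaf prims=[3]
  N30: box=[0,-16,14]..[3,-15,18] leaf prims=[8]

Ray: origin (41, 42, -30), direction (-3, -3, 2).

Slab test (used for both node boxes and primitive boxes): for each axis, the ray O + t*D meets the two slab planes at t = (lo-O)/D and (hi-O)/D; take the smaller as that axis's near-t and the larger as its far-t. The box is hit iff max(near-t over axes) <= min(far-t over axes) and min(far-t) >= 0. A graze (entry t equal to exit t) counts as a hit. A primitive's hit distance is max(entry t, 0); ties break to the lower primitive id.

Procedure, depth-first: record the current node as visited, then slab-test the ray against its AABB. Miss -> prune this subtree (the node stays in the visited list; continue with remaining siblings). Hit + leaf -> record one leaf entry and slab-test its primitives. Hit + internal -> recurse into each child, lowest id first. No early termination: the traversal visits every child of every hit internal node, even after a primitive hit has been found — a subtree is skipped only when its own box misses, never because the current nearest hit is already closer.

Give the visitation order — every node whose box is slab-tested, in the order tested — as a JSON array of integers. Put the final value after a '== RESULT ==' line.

Traverse from the root:
N0 x:[23/3,58/3] y:[20/3,62/3] z:[13/2,51/2] -> hit [23/3,58/3], descend [7, 10, 14, 27]
  N7 x:[29/3,58/3] y:[44/3,62/3] z:[16,25] -> hit [16,58/3], descend [8, 11, 16, 20]
    N8 x:[19,58/3] y:[44/3,47/3] z:[39/2,41/2] -> miss, prune
    N11 x:[37/3,41/3] y:[19,62/3] z:[16,24] -> miss, prune
    N16 x:[16,17] y:[16,50/3] z:[16,37/2] -> hit [16,50/3] leaf, test {P12@t=16}
    N20 x:[29/3,37/3] y:[52/3,61/3] z:[45/2,25] -> miss, prune
  N10 x:[10,14] y:[23/3,46/3] z:[9,33/2] -> hit [10,14], descend [1, 6, 19, 25]
    N1 x:[10,32/3] y:[28/3,29/3] z:[9,21/2] -> miss, prune
    N6 x:[13,41/3] y:[41/3,15] z:[19/2,10] -> miss, prune
    N19 x:[34/3,41/3] y:[13,46/3] z:[31/2,33/2] -> miss, prune
    N25 x:[12,14] y:[23/3,11] z:[12,29/2] -> miss, prune
  N14 x:[8,43/3] y:[47/3,20] z:[13/2,29/2] -> miss, prune
  N27 x:[23/3,19] y:[20/3,41/3] z:[33/2,51/2] -> miss, prune

13 AABB tests over nodes [0, 7, 8, 11, 16, 20, 10, 1, 6, 19, 25, 14, 27]; 1 leaf entered; closest P12.

== RESULT ==
[0, 7, 8, 11, 16, 20, 10, 1, 6, 19, 25, 14, 27]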